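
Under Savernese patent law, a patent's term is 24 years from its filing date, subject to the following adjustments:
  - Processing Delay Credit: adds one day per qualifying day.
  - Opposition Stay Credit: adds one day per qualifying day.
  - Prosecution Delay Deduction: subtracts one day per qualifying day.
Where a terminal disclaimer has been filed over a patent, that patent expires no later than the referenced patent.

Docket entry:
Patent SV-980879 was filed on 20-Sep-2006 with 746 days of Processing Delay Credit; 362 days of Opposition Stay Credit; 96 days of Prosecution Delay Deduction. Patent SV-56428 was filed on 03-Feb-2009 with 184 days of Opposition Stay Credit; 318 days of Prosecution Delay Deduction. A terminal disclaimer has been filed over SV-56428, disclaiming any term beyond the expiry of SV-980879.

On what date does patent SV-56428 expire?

Natural term of SV-56428:
  Base: filing + 24 years → 3 February 2033.
  Opposition Stay Credit: +184 days → 6 August 2033.
  Prosecution Delay Deduction: −318 days → 22 September 2032.
Expiry of referenced patent SV-980879:
  Base: filing + 24 years → 20 September 2030.
  Processing Delay Credit: +746 days → 5 October 2032.
  Opposition Stay Credit: +362 days → 2 October 2033.
  Prosecution Delay Deduction: −96 days → 28 June 2033.
Terminal disclaimer: SV-56428 expires on the earlier of 22 September 2032 and 28 June 2033.

2032-09-22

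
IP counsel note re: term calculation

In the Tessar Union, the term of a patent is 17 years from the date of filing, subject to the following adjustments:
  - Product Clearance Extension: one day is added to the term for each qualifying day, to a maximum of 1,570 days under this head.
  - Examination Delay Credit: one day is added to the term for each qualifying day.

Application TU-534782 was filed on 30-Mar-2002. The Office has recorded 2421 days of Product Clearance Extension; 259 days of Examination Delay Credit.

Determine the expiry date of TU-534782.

2024-04-01

Base term: filing date + 17 years → 30 March 2019.
Product Clearance Extension: 2421 days claimed exceeds the 1570-day cap, so +1570 days → 17 July 2023.
Examination Delay Credit: +259 days → 1 April 2024.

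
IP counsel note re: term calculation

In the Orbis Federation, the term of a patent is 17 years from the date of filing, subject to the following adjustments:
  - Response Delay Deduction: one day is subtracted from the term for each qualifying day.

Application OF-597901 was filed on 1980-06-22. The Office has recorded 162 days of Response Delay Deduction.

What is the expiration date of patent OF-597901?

January 11, 1997

Base term: filing date + 17 years → 22 June 1997.
Response Delay Deduction: −162 days → 11 January 1997.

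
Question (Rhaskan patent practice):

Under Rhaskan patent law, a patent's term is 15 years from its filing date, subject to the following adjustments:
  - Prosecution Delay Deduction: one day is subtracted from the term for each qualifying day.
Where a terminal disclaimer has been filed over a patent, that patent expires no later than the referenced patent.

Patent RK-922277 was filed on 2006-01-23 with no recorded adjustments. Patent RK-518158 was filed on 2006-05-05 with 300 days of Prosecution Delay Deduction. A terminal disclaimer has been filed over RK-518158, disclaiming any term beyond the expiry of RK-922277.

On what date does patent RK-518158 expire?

Natural term of RK-518158:
  Base: filing + 15 years → 5 May 2021.
  Prosecution Delay Deduction: −300 days → 9 July 2020.
Expiry of referenced patent RK-922277:
  Base: filing + 15 years → 23 January 2021.
Terminal disclaimer: RK-518158 expires on the earlier of 9 July 2020 and 23 January 2021.

July 9, 2020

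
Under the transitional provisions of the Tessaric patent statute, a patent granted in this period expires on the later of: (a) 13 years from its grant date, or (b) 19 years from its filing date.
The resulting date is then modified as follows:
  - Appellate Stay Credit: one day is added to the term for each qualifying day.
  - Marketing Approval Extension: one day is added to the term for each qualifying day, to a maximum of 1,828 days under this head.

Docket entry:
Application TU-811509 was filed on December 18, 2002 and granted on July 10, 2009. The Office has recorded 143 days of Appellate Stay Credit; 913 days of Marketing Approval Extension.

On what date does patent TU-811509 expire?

May 31, 2025

(a) grant + 13 years → 10 July 2022.
(b) filing + 19 years → 18 December 2021.
Later of the two: 10 July 2022.
Appellate Stay Credit: +143 days → 30 November 2022.
Marketing Approval Extension: 913 days (within the 1828-day cap) → +913 days → 31 May 2025.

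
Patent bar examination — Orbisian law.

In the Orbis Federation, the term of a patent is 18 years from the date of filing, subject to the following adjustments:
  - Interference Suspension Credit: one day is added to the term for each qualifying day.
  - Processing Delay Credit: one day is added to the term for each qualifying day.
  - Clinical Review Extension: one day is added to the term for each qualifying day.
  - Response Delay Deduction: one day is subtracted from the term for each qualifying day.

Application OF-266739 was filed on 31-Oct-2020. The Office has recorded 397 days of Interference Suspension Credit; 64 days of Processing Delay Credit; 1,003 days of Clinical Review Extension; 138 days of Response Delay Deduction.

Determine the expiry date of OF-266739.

2042-06-18

Base term: filing date + 18 years → 31 October 2038.
Interference Suspension Credit: +397 days → 2 December 2039.
Processing Delay Credit: +64 days → 4 February 2040.
Clinical Review Extension: +1003 days → 3 November 2042.
Response Delay Deduction: −138 days → 18 June 2042.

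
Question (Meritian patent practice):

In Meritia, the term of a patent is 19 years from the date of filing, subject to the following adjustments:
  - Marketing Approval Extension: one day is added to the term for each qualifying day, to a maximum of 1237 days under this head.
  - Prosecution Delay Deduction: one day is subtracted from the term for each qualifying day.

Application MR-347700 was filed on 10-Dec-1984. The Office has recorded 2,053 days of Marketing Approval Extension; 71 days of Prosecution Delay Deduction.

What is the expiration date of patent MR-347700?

2007-02-18

Base term: filing date + 19 years → 10 December 2003.
Marketing Approval Extension: 2053 days claimed exceeds the 1237-day cap, so +1237 days → 30 April 2007.
Prosecution Delay Deduction: −71 days → 18 February 2007.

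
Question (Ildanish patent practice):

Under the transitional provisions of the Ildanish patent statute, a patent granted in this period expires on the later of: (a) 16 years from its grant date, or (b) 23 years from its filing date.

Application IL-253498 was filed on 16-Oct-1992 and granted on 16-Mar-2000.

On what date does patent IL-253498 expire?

(a) grant + 16 years → 16 March 2016.
(b) filing + 23 years → 16 October 2015.
Later of the two: 16 March 2016.

March 16, 2016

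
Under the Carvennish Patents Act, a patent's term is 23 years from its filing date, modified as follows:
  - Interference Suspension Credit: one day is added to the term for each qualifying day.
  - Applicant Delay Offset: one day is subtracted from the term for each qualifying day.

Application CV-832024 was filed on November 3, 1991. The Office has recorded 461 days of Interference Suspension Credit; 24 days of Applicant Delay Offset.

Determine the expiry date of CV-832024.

January 14, 2016

Base term: filing date + 23 years → 3 November 2014.
Interference Suspension Credit: +461 days → 7 February 2016.
Applicant Delay Offset: −24 days → 14 January 2016.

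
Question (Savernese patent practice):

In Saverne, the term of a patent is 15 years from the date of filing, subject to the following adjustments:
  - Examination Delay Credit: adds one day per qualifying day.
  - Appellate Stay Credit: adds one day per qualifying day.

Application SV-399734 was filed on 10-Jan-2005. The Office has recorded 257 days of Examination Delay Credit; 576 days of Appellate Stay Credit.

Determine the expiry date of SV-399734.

2022-04-22

Base term: filing date + 15 years → 10 January 2020.
Examination Delay Credit: +257 days → 23 September 2020.
Appellate Stay Credit: +576 days → 22 April 2022.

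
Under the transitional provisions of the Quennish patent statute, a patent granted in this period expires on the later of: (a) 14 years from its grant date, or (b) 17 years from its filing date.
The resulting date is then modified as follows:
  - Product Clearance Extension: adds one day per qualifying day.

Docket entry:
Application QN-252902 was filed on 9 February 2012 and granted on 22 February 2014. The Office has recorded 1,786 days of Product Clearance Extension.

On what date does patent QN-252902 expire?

(a) grant + 14 years → 22 February 2028.
(b) filing + 17 years → 9 February 2029.
Later of the two: 9 February 2029.
Product Clearance Extension: +1786 days → 31 December 2033.

December 31, 2033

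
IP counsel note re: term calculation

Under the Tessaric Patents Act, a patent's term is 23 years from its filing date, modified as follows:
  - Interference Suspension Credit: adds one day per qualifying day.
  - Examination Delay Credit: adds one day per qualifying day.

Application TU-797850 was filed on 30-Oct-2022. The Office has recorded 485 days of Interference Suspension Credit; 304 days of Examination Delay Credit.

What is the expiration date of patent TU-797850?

December 28, 2047

Base term: filing date + 23 years → 30 October 2045.
Interference Suspension Credit: +485 days → 27 February 2047.
Examination Delay Credit: +304 days → 28 December 2047.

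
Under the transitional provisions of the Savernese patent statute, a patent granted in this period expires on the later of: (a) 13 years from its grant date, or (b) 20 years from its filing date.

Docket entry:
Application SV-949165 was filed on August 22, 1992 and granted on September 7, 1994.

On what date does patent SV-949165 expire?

2012-08-22

(a) grant + 13 years → 7 September 2007.
(b) filing + 20 years → 22 August 2012.
Later of the two: 22 August 2012.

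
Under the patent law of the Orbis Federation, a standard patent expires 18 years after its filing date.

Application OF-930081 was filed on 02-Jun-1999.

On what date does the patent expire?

Filing date + 18 years → 2 June 2017.

June 2, 2017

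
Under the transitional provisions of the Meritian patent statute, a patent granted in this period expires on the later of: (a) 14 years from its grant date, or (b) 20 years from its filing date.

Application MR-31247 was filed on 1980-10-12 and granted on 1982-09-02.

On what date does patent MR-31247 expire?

2000-10-12

(a) grant + 14 years → 2 September 1996.
(b) filing + 20 years → 12 October 2000.
Later of the two: 12 October 2000.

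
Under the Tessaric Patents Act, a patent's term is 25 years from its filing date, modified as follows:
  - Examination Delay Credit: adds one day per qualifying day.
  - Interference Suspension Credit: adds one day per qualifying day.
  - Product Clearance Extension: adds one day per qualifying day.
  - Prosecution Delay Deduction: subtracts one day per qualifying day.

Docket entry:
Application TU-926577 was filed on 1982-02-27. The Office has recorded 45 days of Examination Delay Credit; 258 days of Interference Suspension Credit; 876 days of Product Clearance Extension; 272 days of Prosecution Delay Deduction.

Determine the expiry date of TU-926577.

Base term: filing date + 25 years → 27 February 2007.
Examination Delay Credit: +45 days → 13 April 2007.
Interference Suspension Credit: +258 days → 27 December 2007.
Product Clearance Extension: +876 days → 21 May 2010.
Prosecution Delay Deduction: −272 days → 22 August 2009.

August 22, 2009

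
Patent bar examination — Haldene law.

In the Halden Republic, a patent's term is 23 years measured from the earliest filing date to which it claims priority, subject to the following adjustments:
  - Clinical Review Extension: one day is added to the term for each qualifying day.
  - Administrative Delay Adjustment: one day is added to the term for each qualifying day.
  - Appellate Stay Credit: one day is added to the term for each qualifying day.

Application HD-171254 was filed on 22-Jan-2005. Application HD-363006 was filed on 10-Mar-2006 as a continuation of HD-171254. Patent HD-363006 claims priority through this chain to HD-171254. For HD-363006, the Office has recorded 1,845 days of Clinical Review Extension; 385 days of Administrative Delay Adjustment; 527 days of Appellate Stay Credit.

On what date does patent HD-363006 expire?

Earliest priority filing: 22 January 2005.
Base term: 22 January 2005 + 23 years → 22 January 2028.
Clinical Review Extension: +1845 days → 9 February 2033.
Administrative Delay Adjustment: +385 days → 1 March 2034.
Appellate Stay Credit: +527 days → 10 August 2035.

August 10, 2035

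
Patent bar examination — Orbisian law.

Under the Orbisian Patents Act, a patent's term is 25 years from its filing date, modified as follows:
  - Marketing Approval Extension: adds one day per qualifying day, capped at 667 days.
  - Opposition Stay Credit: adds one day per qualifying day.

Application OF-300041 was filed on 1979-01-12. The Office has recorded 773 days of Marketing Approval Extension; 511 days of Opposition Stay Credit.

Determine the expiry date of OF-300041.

Base term: filing date + 25 years → 12 January 2004.
Marketing Approval Extension: 773 days claimed exceeds the 667-day cap, so +667 days → 9 November 2005.
Opposition Stay Credit: +511 days → 4 April 2007.

2007-04-04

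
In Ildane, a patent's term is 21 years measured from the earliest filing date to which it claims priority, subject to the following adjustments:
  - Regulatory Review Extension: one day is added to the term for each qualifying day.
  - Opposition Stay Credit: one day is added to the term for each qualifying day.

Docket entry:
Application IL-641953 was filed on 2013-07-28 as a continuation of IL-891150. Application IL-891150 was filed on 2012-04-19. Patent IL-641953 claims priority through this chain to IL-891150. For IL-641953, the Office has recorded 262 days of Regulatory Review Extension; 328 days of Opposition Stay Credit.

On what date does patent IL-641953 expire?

November 30, 2034

Earliest priority filing: 19 April 2012.
Base term: 19 April 2012 + 21 years → 19 April 2033.
Regulatory Review Extension: +262 days → 6 January 2034.
Opposition Stay Credit: +328 days → 30 November 2034.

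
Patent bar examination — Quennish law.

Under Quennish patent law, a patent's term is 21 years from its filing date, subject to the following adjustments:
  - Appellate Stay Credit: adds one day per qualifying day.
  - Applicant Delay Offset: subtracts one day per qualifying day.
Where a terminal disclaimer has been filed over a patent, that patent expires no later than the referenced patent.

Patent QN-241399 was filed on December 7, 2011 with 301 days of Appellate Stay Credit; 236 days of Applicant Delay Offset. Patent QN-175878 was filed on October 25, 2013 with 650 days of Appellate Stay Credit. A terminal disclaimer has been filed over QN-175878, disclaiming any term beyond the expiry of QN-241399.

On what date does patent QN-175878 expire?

February 10, 2033

Natural term of QN-175878:
  Base: filing + 21 years → 25 October 2034.
  Appellate Stay Credit: +650 days → 5 August 2036.
Expiry of referenced patent QN-241399:
  Base: filing + 21 years → 7 December 2032.
  Appellate Stay Credit: +301 days → 4 October 2033.
  Applicant Delay Offset: −236 days → 10 February 2033.
Terminal disclaimer: QN-175878 expires on the earlier of 5 August 2036 and 10 February 2033.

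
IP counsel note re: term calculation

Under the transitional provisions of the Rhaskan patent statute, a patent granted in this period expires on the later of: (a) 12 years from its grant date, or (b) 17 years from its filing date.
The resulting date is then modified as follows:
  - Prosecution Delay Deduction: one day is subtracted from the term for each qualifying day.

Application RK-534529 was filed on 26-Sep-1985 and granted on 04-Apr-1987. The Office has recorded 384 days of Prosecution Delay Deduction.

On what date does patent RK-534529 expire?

September 7, 2001

(a) grant + 12 years → 4 April 1999.
(b) filing + 17 years → 26 September 2002.
Later of the two: 26 September 2002.
Prosecution Delay Deduction: −384 days → 7 September 2001.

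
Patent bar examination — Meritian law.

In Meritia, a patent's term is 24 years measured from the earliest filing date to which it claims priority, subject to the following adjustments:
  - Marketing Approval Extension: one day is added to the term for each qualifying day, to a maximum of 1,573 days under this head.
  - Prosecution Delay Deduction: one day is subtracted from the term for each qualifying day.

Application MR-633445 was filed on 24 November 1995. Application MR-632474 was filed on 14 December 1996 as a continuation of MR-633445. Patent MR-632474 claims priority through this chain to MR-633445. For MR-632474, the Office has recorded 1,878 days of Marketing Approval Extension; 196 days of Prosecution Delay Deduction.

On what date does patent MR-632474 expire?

September 1, 2023

Earliest priority filing: 24 November 1995.
Base term: 24 November 1995 + 24 years → 24 November 2019.
Marketing Approval Extension: 1878 days claimed exceeds the 1573-day cap, so +1573 days → 15 March 2024.
Prosecution Delay Deduction: −196 days → 1 September 2023.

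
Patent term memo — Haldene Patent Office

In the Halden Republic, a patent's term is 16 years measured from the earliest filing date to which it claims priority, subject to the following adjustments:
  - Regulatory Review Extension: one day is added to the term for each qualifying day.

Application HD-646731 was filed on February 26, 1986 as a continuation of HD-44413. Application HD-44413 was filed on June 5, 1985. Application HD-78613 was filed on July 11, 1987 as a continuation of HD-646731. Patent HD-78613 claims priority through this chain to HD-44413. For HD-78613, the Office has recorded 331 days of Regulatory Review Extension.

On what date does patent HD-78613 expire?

May 2, 2002

Earliest priority filing: 5 June 1985.
Base term: 5 June 1985 + 16 years → 5 June 2001.
Regulatory Review Extension: +331 days → 2 May 2002.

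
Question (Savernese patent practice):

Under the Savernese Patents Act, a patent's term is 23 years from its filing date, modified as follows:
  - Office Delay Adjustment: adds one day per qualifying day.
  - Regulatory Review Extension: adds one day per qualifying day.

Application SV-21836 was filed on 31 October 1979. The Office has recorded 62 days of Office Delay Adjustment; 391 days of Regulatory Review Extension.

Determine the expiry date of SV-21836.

Base term: filing date + 23 years → 31 October 2002.
Office Delay Adjustment: +62 days → 1 January 2003.
Regulatory Review Extension: +391 days → 27 January 2004.

2004-01-27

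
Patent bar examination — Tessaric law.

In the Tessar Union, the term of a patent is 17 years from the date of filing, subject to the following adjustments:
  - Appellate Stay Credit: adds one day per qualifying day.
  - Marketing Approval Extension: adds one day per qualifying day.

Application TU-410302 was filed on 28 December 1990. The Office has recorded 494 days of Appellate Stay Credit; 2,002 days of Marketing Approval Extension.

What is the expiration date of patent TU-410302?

2014-10-28

Base term: filing date + 17 years → 28 December 2007.
Appellate Stay Credit: +494 days → 5 May 2009.
Marketing Approval Extension: +2002 days → 28 October 2014.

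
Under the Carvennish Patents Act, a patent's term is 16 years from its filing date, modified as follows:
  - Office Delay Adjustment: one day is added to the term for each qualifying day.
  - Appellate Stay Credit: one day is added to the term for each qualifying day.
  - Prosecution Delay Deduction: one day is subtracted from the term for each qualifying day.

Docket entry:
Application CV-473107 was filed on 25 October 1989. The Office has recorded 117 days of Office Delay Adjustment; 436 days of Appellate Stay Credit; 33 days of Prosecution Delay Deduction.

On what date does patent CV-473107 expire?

March 29, 2007

Base term: filing date + 16 years → 25 October 2005.
Office Delay Adjustment: +117 days → 19 February 2006.
Appellate Stay Credit: +436 days → 1 May 2007.
Prosecution Delay Deduction: −33 days → 29 March 2007.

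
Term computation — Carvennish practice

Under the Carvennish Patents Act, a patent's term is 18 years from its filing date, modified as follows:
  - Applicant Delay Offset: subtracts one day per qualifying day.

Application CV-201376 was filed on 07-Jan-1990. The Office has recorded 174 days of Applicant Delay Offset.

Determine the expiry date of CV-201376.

Base term: filing date + 18 years → 7 January 2008.
Applicant Delay Offset: −174 days → 17 July 2007.

2007-07-17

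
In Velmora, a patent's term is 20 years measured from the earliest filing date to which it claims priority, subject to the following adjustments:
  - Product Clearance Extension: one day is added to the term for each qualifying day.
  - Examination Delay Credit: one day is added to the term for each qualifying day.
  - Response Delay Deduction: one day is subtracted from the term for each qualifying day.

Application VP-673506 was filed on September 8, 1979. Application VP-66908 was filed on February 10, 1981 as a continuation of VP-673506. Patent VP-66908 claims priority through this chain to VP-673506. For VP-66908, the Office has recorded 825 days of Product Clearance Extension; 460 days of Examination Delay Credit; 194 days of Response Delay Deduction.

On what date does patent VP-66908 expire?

Earliest priority filing: 8 September 1979.
Base term: 8 September 1979 + 20 years → 8 September 1999.
Product Clearance Extension: +825 days → 11 December 2001.
Examination Delay Credit: +460 days → 16 March 2003.
Response Delay Deduction: −194 days → 3 September 2002.

2002-09-03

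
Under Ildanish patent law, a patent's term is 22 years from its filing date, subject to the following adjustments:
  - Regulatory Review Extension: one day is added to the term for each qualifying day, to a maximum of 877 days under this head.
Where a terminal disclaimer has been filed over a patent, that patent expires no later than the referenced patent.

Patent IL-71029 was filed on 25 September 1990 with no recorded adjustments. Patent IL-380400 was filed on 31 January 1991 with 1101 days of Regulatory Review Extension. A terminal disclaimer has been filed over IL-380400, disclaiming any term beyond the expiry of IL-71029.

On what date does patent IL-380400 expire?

2012-09-25

Natural term of IL-380400:
  Base: filing + 22 years → 31 January 2013.
  Regulatory Review Extension: 1101 days claimed exceeds the 877-day cap, so +877 days → 27 June 2015.
Expiry of referenced patent IL-71029:
  Base: filing + 22 years → 25 September 2012.
Terminal disclaimer: IL-380400 expires on the earlier of 27 June 2015 and 25 September 2012.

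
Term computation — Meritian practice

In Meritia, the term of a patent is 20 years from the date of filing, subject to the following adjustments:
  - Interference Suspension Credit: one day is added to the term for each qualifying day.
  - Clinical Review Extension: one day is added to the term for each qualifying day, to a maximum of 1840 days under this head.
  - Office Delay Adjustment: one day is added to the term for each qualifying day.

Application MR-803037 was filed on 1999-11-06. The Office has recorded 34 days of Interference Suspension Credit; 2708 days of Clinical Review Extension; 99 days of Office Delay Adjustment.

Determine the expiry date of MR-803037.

Base term: filing date + 20 years → 6 November 2019.
Interference Suspension Credit: +34 days → 10 December 2019.
Clinical Review Extension: 2708 days claimed exceeds the 1840-day cap, so +1840 days → 23 December 2024.
Office Delay Adjustment: +99 days → 1 April 2025.

2025-04-01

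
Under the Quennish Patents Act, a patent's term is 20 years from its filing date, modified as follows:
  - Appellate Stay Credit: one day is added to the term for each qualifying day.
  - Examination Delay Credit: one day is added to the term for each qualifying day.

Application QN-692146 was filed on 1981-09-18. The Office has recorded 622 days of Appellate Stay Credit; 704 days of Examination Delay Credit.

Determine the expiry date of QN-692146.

Base term: filing date + 20 years → 18 September 2001.
Appellate Stay Credit: +622 days → 2 June 2003.
Examination Delay Credit: +704 days → 6 May 2005.

May 6, 2005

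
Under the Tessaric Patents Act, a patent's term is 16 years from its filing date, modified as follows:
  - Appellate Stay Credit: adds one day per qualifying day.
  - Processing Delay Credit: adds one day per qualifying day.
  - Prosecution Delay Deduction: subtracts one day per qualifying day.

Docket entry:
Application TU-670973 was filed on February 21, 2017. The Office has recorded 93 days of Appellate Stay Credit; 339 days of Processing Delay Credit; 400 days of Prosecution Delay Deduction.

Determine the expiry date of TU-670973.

Base term: filing date + 16 years → 21 February 2033.
Appellate Stay Credit: +93 days → 25 May 2033.
Processing Delay Credit: +339 days → 29 April 2034.
Prosecution Delay Deduction: −400 days → 25 March 2033.

2033-03-25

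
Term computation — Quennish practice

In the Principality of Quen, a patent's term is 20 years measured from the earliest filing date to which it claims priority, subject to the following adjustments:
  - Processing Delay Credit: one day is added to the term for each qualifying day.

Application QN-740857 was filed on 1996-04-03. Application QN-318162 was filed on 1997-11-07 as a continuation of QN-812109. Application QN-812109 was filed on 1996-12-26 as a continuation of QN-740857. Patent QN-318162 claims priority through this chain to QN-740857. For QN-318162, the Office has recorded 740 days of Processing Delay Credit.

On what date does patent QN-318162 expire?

Earliest priority filing: 3 April 1996.
Base term: 3 April 1996 + 20 years → 3 April 2016.
Processing Delay Credit: +740 days → 13 April 2018.

April 13, 2018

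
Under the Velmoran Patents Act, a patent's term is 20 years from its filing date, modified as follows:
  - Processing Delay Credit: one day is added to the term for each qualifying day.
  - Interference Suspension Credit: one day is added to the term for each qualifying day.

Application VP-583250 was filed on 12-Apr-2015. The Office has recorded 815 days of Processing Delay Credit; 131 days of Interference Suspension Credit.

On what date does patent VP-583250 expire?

Base term: filing date + 20 years → 12 April 2035.
Processing Delay Credit: +815 days → 5 July 2037.
Interference Suspension Credit: +131 days → 13 November 2037.

November 13, 2037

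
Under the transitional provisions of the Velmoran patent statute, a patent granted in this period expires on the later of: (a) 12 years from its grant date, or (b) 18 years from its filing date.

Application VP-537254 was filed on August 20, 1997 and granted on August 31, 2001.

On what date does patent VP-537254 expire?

(a) grant + 12 years → 31 August 2013.
(b) filing + 18 years → 20 August 2015.
Later of the two: 20 August 2015.

August 20, 2015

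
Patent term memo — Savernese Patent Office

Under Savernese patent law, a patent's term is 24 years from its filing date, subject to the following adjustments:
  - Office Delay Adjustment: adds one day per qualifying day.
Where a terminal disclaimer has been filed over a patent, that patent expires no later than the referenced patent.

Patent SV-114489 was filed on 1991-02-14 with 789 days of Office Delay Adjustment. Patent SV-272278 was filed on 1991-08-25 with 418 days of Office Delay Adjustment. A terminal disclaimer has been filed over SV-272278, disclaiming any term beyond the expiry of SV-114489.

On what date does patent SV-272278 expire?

Natural term of SV-272278:
  Base: filing + 24 years → 25 August 2015.
  Office Delay Adjustment: +418 days → 16 October 2016.
Expiry of referenced patent SV-114489:
  Base: filing + 24 years → 14 February 2015.
  Office Delay Adjustment: +789 days → 13 April 2017.
Terminal disclaimer: SV-272278 expires on the earlier of 16 October 2016 and 13 April 2017.

2016-10-16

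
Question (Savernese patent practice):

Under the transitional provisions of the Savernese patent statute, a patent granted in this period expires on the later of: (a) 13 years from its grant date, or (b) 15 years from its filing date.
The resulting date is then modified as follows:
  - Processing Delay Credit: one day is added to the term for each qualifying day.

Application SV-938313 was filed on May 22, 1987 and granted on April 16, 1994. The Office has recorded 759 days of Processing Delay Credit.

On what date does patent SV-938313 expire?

2009-05-14

(a) grant + 13 years → 16 April 2007.
(b) filing + 15 years → 22 May 2002.
Later of the two: 16 April 2007.
Processing Delay Credit: +759 days → 14 May 2009.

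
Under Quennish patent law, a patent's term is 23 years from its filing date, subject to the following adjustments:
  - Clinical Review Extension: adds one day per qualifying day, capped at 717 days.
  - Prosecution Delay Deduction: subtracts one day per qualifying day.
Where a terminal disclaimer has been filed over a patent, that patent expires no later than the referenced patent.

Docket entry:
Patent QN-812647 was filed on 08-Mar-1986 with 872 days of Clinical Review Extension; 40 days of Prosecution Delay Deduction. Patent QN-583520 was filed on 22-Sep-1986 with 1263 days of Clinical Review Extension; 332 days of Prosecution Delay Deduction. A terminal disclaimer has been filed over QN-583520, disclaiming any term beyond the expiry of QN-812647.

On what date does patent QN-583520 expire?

Natural term of QN-583520:
  Base: filing + 23 years → 22 September 2009.
  Clinical Review Extension: 1263 days claimed exceeds the 717-day cap, so +717 days → 9 September 2011.
  Prosecution Delay Deduction: −332 days → 12 October 2010.
Expiry of referenced patent QN-812647:
  Base: filing + 23 years → 8 March 2009.
  Clinical Review Extension: 872 days claimed exceeds the 717-day cap, so +717 days → 23 February 2011.
  Prosecution Delay Deduction: −40 days → 14 January 2011.
Terminal disclaimer: QN-583520 expires on the earlier of 12 October 2010 and 14 January 2011.

2010-10-12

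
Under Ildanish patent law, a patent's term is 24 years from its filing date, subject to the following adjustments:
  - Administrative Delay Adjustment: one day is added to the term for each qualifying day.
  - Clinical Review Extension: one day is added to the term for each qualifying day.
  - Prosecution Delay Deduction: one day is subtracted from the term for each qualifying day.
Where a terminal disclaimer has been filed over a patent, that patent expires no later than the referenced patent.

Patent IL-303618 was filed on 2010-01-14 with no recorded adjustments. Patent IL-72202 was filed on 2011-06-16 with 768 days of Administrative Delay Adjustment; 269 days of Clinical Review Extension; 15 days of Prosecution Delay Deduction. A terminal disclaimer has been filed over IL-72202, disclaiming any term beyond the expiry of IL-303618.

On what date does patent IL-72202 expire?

2034-01-14

Natural term of IL-72202:
  Base: filing + 24 years → 16 June 2035.
  Administrative Delay Adjustment: +768 days → 23 July 2037.
  Clinical Review Extension: +269 days → 18 April 2038.
  Prosecution Delay Deduction: −15 days → 3 April 2038.
Expiry of referenced patent IL-303618:
  Base: filing + 24 years → 14 January 2034.
Terminal disclaimer: IL-72202 expires on the earlier of 3 April 2038 and 14 January 2034.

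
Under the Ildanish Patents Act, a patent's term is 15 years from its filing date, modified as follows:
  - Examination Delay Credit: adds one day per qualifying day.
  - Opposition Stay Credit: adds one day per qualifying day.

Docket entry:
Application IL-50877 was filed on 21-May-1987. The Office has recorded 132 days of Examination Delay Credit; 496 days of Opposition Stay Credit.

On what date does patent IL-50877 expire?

February 8, 2004

Base term: filing date + 15 years → 21 May 2002.
Examination Delay Credit: +132 days → 30 September 2002.
Opposition Stay Credit: +496 days → 8 February 2004.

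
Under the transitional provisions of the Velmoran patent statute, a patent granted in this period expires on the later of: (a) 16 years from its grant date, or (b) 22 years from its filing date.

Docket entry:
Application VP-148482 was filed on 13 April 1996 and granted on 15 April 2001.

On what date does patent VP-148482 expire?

(a) grant + 16 years → 15 April 2017.
(b) filing + 22 years → 13 April 2018.
Later of the two: 13 April 2018.

April 13, 2018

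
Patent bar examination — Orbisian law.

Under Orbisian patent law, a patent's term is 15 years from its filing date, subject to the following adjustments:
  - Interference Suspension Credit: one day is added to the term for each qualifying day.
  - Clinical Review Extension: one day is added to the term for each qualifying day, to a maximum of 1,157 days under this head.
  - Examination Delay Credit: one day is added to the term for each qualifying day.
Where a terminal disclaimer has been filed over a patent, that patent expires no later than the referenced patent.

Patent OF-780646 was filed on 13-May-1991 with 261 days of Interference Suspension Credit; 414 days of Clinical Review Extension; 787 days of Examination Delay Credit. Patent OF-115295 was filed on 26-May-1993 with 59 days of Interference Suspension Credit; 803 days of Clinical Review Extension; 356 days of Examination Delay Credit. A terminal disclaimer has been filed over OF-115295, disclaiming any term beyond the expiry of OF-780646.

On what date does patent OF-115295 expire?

May 14, 2010

Natural term of OF-115295:
  Base: filing + 15 years → 26 May 2008.
  Interference Suspension Credit: +59 days → 24 July 2008.
  Clinical Review Extension: 803 days (within the 1157-day cap) → +803 days → 5 October 2010.
  Examination Delay Credit: +356 days → 26 September 2011.
Expiry of referenced patent OF-780646:
  Base: filing + 15 years → 13 May 2006.
  Interference Suspension Credit: +261 days → 29 January 2007.
  Clinical Review Extension: 414 days (within the 1157-day cap) → +414 days → 18 March 2008.
  Examination Delay Credit: +787 days → 14 May 2010.
Terminal disclaimer: OF-115295 expires on the earlier of 26 September 2011 and 14 May 2010.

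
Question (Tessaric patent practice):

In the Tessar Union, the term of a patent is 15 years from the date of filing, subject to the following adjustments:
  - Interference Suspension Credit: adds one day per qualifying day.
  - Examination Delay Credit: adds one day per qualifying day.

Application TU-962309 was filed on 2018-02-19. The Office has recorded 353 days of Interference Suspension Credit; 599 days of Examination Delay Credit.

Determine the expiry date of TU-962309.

2035-09-29

Base term: filing date + 15 years → 19 February 2033.
Interference Suspension Credit: +353 days → 7 February 2034.
Examination Delay Credit: +599 days → 29 September 2035.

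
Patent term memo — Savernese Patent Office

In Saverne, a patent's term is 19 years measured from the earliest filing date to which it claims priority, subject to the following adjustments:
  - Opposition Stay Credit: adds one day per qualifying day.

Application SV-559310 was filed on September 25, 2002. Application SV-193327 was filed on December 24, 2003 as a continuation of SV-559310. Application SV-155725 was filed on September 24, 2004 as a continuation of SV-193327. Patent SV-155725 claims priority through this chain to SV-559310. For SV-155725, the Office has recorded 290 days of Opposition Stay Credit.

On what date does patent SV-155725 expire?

Earliest priority filing: 25 September 2002.
Base term: 25 September 2002 + 19 years → 25 September 2021.
Opposition Stay Credit: +290 days → 12 July 2022.

2022-07-12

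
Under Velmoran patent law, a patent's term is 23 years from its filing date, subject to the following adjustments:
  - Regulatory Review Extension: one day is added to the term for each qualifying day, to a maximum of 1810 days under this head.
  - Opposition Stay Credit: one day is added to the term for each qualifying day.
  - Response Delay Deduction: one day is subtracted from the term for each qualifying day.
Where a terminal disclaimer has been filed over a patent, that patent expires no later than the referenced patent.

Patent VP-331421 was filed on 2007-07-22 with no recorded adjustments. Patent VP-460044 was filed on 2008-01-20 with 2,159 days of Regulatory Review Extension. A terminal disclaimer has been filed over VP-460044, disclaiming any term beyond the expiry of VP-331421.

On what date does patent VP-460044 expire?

2030-07-22

Natural term of VP-460044:
  Base: filing + 23 years → 20 January 2031.
  Regulatory Review Extension: 2159 days claimed exceeds the 1810-day cap, so +1810 days → 4 January 2036.
Expiry of referenced patent VP-331421:
  Base: filing + 23 years → 22 July 2030.
Terminal disclaimer: VP-460044 expires on the earlier of 4 January 2036 and 22 July 2030.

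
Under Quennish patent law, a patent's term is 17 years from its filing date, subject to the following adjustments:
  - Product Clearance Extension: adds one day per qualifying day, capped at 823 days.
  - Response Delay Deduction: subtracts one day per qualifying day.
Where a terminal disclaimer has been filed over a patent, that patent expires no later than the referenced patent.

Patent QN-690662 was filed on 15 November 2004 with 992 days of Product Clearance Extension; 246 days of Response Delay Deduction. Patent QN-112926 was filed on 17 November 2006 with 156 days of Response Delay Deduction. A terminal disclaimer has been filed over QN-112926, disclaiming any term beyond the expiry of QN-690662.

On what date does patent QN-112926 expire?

Natural term of QN-112926:
  Base: filing + 17 years → 17 November 2023.
  Response Delay Deduction: −156 days → 14 June 2023.
Expiry of referenced patent QN-690662:
  Base: filing + 17 years → 15 November 2021.
  Product Clearance Extension: 992 days claimed exceeds the 823-day cap, so +823 days → 16 February 2024.
  Response Delay Deduction: −246 days → 15 June 2023.
Terminal disclaimer: QN-112926 expires on the earlier of 14 June 2023 and 15 June 2023.

June 14, 2023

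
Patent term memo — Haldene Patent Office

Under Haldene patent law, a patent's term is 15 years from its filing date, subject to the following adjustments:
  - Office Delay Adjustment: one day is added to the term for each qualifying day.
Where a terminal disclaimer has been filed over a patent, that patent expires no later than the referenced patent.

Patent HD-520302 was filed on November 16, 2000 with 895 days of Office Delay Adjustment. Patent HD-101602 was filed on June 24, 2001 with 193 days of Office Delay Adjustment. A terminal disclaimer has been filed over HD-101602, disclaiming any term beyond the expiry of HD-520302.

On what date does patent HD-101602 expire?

2017-01-03

Natural term of HD-101602:
  Base: filing + 15 years → 24 June 2016.
  Office Delay Adjustment: +193 days → 3 January 2017.
Expiry of referenced patent HD-520302:
  Base: filing + 15 years → 16 November 2015.
  Office Delay Adjustment: +895 days → 29 April 2018.
Terminal disclaimer: HD-101602 expires on the earlier of 3 January 2017 and 29 April 2018.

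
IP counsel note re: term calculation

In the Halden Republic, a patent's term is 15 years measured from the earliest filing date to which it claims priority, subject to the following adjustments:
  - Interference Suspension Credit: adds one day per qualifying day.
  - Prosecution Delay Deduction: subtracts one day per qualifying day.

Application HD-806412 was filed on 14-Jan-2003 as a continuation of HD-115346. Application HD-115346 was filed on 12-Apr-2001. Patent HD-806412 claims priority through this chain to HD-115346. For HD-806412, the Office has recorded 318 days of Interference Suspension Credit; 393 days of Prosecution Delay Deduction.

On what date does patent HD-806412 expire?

January 28, 2016

Earliest priority filing: 12 April 2001.
Base term: 12 April 2001 + 15 years → 12 April 2016.
Interference Suspension Credit: +318 days → 24 February 2017.
Prosecution Delay Deduction: −393 days → 28 January 2016.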